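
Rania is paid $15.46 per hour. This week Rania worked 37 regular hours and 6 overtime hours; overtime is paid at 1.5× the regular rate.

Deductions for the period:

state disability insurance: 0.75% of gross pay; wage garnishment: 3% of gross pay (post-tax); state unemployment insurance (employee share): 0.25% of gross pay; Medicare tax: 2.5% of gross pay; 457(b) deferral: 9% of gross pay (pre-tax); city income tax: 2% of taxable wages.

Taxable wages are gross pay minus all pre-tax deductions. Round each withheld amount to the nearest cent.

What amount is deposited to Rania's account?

$588.00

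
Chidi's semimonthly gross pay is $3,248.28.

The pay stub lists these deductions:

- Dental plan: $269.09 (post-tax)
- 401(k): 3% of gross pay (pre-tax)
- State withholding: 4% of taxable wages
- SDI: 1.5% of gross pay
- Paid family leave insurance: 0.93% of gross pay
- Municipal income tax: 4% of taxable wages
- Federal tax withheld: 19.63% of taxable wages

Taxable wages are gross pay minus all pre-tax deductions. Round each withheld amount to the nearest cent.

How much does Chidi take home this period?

401(k): $3,248.28 × 0.03 = $97.45
Taxable wages = $3,248.28 − $97.45 = $3,150.83
Municipal income tax: $3,150.83 × 0.04 = $126.03
Federal tax withheld: $3,150.83 × 0.1963 = $618.51
State withholding: $3,150.83 × 0.04 = $126.03
SDI: $3,248.28 × 0.015 = $48.72
Paid family leave insurance: $3,248.28 × 0.0093 = $30.21
Dental plan: $269.09
Total deductions = $97.45 + $126.03 + $618.51 + $126.03 + $48.72 + $30.21 + $269.09 = $1,316.04
Net pay = $3,248.28 − $1,316.04 = $1,932.24

$1,932.24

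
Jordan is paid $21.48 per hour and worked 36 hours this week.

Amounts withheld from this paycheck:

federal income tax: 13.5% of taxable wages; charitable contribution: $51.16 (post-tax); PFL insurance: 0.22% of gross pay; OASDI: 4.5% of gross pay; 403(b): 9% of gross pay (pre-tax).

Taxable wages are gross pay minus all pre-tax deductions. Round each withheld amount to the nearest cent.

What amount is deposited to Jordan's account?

Gross pay: 36 × $21.48 = $773.28
403(b): $773.28 × 0.09 = $69.60
Taxable wages = $773.28 − $69.60 = $703.68
Federal income tax: $703.68 × 0.135 = $95.00
OASDI: $773.28 × 0.045 = $34.80
PFL insurance: $773.28 × 0.0022 = $1.70
Charitable contribution: $51.16
Total deductions = $69.60 + $95.00 + $34.80 + $1.70 + $51.16 = $252.26
Net pay = $773.28 − $252.26 = $521.02

$521.02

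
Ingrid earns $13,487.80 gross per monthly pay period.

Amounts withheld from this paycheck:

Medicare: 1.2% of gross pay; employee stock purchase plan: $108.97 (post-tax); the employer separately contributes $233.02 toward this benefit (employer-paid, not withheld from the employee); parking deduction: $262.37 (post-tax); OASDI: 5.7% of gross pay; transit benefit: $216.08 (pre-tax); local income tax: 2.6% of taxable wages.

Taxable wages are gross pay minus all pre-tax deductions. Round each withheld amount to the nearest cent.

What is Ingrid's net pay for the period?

$11,624.67

Transit benefit: $216.08
Taxable wages = $13,487.80 − $216.08 = $13,271.72
Local income tax: $13,271.72 × 0.026 = $345.06
OASDI: $13,487.80 × 0.057 = $768.80
Medicare: $13,487.80 × 0.012 = $161.85
Employee stock purchase plan: $108.97
Parking deduction: $262.37
(Employer's $233.02 toward employee stock purchase plan is not withheld from the employee.)
Total deductions = $216.08 + $345.06 + $768.80 + $161.85 + $108.97 + $262.37 = $1,863.13
Net pay = $13,487.80 − $1,863.13 = $11,624.67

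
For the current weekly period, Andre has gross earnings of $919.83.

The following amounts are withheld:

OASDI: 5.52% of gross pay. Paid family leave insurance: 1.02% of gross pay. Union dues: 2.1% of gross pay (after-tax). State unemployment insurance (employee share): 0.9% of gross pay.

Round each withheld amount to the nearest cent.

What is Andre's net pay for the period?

Paid family leave insurance: $919.83 × 0.0102 = $9.38
OASDI: $919.83 × 0.0552 = $50.77
State unemployment insurance (employee share): $919.83 × 0.009 = $8.28
Union dues: $919.83 × 0.021 = $19.32
Total deductions = $9.38 + $50.77 + $8.28 + $19.32 = $87.75
Net pay = $919.83 − $87.75 = $832.08

$832.08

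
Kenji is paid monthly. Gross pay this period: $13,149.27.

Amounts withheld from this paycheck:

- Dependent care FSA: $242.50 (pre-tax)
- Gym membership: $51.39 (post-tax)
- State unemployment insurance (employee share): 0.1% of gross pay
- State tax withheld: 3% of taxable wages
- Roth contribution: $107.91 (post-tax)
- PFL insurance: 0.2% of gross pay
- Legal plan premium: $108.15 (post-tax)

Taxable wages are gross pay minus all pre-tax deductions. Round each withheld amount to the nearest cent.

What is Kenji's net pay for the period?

Dependent care FSA: $242.50
Taxable wages = $13,149.27 − $242.50 = $12,906.77
State tax withheld: $12,906.77 × 0.03 = $387.20
State unemployment insurance (employee share): $13,149.27 × 0.001 = $13.15
PFL insurance: $13,149.27 × 0.002 = $26.30
Roth contribution: $107.91
Gym membership: $51.39
Legal plan premium: $108.15
Total deductions = $242.50 + $387.20 + $13.15 + $26.30 + $107.91 + $51.39 + $108.15 = $936.60
Net pay = $13,149.27 − $936.60 = $12,212.67

$12,212.67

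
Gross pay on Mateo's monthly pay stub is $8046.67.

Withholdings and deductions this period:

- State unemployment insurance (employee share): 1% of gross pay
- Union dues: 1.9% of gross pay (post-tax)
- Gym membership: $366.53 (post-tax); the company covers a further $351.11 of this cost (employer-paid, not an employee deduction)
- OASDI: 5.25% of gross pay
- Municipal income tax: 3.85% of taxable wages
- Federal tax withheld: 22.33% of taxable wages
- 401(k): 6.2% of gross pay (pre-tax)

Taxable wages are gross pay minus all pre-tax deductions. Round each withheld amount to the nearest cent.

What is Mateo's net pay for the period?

$4549.43

401(k): $8046.67 × 0.062 = $498.89
Taxable wages = $8046.67 − $498.89 = $7547.78
Municipal income tax: $7547.78 × 0.0385 = $290.59
Federal tax withheld: $7547.78 × 0.2233 = $1685.42
OASDI: $8046.67 × 0.0525 = $422.45
State unemployment insurance (employee share): $8046.67 × 0.01 = $80.47
Union dues: $8046.67 × 0.019 = $152.89
Gym membership: $366.53
(Employer's $351.11 toward gym membership is not withheld from the employee.)
Total deductions = $498.89 + $290.59 + $1685.42 + $422.45 + $80.47 + $152.89 + $366.53 = $3497.24
Net pay = $8046.67 − $3497.24 = $4549.43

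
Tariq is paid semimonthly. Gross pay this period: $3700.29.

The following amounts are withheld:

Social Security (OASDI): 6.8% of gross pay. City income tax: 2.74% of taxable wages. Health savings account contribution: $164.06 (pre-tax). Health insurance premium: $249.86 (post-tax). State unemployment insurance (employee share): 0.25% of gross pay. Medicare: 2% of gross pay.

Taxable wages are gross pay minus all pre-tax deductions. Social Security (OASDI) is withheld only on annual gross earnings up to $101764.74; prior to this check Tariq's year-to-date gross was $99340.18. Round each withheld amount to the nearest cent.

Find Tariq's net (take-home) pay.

$2941.35

Health savings account contribution: $164.06
Taxable wages = $3700.29 − $164.06 = $3536.23
City income tax: $3536.23 × 0.0274 = $96.89
State unemployment insurance (employee share): $3700.29 × 0.0025 = $9.25
Medicare: $3700.29 × 0.02 = $74.01
Social Security (OASDI): only $101764.74 − $99340.18 = $2424.56 of this check is subject → $2424.56 × 0.068 = $164.87
Health insurance premium: $249.86
Total deductions = $164.06 + $96.89 + $9.25 + $74.01 + $164.87 + $249.86 = $758.94
Net pay = $3700.29 − $758.94 = $2941.35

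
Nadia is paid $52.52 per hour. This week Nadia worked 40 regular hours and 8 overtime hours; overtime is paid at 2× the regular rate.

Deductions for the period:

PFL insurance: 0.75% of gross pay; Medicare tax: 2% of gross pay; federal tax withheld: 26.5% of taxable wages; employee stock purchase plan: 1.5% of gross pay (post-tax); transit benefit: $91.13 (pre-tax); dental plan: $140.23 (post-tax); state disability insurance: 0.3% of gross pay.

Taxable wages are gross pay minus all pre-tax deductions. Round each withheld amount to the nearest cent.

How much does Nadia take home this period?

$1,820.69

Regular pay: 40 × $52.52 = $2,100.80
Overtime pay: 8 × $52.52 × 2 = $840.32
Gross pay = $2,100.80 + $840.32 = $2,941.12
Transit benefit: $91.13
Taxable wages = $2,941.12 − $91.13 = $2,849.99
Federal tax withheld: $2,849.99 × 0.265 = $755.25
Medicare tax: $2,941.12 × 0.02 = $58.82
State disability insurance: $2,941.12 × 0.003 = $8.82
PFL insurance: $2,941.12 × 0.0075 = $22.06
Employee stock purchase plan: $2,941.12 × 0.015 = $44.12
Dental plan: $140.23
Total deductions = $91.13 + $755.25 + $58.82 + $8.82 + $22.06 + $44.12 + $140.23 = $1,120.43
Net pay = $2,941.12 − $1,120.43 = $1,820.69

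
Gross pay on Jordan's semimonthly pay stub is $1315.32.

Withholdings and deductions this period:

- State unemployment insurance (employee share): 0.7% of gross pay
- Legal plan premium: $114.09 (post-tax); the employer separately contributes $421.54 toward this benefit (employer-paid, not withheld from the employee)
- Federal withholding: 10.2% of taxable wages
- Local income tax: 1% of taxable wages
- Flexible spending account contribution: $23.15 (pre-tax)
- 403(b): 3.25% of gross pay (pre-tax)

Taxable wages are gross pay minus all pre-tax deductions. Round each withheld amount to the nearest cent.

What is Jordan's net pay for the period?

$986.19

Flexible spending account contribution: $23.15
403(b): $1315.32 × 0.0325 = $42.75
Pre-tax total = $23.15 + $42.75 = $65.90
Taxable wages = $1315.32 − $65.90 = $1249.42
Federal withholding: $1249.42 × 0.102 = $127.44
Local income tax: $1249.42 × 0.01 = $12.49
State unemployment insurance (employee share): $1315.32 × 0.007 = $9.21
Legal plan premium: $114.09
(Employer's $421.54 toward legal plan premium is not withheld from the employee.)
Total deductions = $23.15 + $42.75 + $127.44 + $12.49 + $9.21 + $114.09 = $329.13
Net pay = $1315.32 − $329.13 = $986.19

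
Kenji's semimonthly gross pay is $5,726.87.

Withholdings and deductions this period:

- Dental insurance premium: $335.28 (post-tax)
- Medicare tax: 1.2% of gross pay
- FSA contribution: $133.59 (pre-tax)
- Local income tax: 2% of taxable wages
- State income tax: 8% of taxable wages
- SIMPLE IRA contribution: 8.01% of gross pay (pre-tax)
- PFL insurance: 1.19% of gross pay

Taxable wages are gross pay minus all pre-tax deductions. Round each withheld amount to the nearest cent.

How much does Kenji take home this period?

FSA contribution: $133.59
SIMPLE IRA contribution: $5,726.87 × 0.0801 = $458.72
Pre-tax total = $133.59 + $458.72 = $592.31
Taxable wages = $5,726.87 − $592.31 = $5,134.56
State income tax: $5,134.56 × 0.08 = $410.76
Local income tax: $5,134.56 × 0.02 = $102.69
PFL insurance: $5,726.87 × 0.0119 = $68.15
Medicare tax: $5,726.87 × 0.012 = $68.72
Dental insurance premium: $335.28
Total deductions = $133.59 + $458.72 + $410.76 + $102.69 + $68.15 + $68.72 + $335.28 = $1,577.91
Net pay = $5,726.87 − $1,577.91 = $4,148.96

$4,148.96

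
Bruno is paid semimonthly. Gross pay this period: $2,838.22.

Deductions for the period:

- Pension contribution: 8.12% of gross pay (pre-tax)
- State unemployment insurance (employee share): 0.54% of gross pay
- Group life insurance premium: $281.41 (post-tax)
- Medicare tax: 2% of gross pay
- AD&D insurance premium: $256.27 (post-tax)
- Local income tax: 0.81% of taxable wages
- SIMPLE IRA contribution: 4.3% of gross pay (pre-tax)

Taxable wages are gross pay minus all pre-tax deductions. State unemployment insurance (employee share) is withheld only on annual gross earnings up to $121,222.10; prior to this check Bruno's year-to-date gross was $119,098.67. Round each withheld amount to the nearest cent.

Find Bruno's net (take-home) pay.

SIMPLE IRA contribution: $2,838.22 × 0.043 = $122.04
Pension contribution: $2,838.22 × 0.0812 = $230.46
Pre-tax total = $122.04 + $230.46 = $352.50
Taxable wages = $2,838.22 − $352.50 = $2,485.72
Local income tax: $2,485.72 × 0.0081 = $20.13
Medicare tax: $2,838.22 × 0.02 = $56.76
State unemployment insurance (employee share): only $121,222.10 − $119,098.67 = $2,123.43 of this check is subject → $2,123.43 × 0.0054 = $11.47
AD&D insurance premium: $256.27
Group life insurance premium: $281.41
Total deductions = $122.04 + $230.46 + $20.13 + $56.76 + $11.47 + $256.27 + $281.41 = $978.54
Net pay = $2,838.22 − $978.54 = $1,859.68

$1,859.68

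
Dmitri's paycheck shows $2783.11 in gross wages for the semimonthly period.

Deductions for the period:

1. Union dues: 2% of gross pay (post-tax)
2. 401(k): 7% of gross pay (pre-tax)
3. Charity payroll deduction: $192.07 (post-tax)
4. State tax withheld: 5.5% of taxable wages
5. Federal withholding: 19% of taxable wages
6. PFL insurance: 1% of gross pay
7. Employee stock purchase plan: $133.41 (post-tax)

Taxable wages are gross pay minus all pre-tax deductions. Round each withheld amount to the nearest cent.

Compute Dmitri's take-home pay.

$1545.18

401(k): $2783.11 × 0.07 = $194.82
Taxable wages = $2783.11 − $194.82 = $2588.29
State tax withheld: $2588.29 × 0.055 = $142.36
Federal withholding: $2588.29 × 0.19 = $491.78
PFL insurance: $2783.11 × 0.01 = $27.83
Employee stock purchase plan: $133.41
Union dues: $2783.11 × 0.02 = $55.66
Charity payroll deduction: $192.07
Total deductions = $194.82 + $142.36 + $491.78 + $27.83 + $133.41 + $55.66 + $192.07 = $1237.93
Net pay = $2783.11 − $1237.93 = $1545.18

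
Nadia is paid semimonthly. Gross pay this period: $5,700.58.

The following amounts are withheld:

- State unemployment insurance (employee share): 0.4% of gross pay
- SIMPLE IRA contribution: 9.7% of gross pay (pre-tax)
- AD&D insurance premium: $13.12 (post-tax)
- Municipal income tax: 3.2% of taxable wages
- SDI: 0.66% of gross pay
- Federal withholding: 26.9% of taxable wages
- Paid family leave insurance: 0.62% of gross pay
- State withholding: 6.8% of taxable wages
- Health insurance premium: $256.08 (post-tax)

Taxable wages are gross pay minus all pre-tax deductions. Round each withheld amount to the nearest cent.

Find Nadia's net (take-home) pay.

$2,883.19

SIMPLE IRA contribution: $5,700.58 × 0.097 = $552.96
Taxable wages = $5,700.58 − $552.96 = $5,147.62
Municipal income tax: $5,147.62 × 0.032 = $164.72
State withholding: $5,147.62 × 0.068 = $350.04
Federal withholding: $5,147.62 × 0.269 = $1,384.71
Paid family leave insurance: $5,700.58 × 0.0062 = $35.34
State unemployment insurance (employee share): $5,700.58 × 0.004 = $22.80
SDI: $5,700.58 × 0.0066 = $37.62
AD&D insurance premium: $13.12
Health insurance premium: $256.08
Total deductions = $552.96 + $164.72 + $350.04 + $1,384.71 + $35.34 + $22.80 + $37.62 + $13.12 + $256.08 = $2,817.39
Net pay = $5,700.58 − $2,817.39 = $2,883.19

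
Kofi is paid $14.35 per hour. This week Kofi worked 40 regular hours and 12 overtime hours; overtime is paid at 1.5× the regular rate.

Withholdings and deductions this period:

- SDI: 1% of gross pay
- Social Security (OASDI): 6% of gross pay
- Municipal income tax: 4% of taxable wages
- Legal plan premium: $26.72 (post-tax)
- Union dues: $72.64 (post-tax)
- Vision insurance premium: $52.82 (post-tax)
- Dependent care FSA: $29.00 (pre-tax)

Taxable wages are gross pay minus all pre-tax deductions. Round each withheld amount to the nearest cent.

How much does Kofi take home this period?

$560.73

Regular pay: 40 × $14.35 = $574.00
Overtime pay: 12 × $14.35 × 1.5 = $258.30
Gross pay = $574.00 + $258.30 = $832.30
Dependent care FSA: $29.00
Taxable wages = $832.30 − $29.00 = $803.30
Municipal income tax: $803.30 × 0.04 = $32.13
Social Security (OASDI): $832.30 × 0.06 = $49.94
SDI: $832.30 × 0.01 = $8.32
Legal plan premium: $26.72
Vision insurance premium: $52.82
Union dues: $72.64
Total deductions = $29.00 + $32.13 + $49.94 + $8.32 + $26.72 + $52.82 + $72.64 = $271.57
Net pay = $832.30 − $271.57 = $560.73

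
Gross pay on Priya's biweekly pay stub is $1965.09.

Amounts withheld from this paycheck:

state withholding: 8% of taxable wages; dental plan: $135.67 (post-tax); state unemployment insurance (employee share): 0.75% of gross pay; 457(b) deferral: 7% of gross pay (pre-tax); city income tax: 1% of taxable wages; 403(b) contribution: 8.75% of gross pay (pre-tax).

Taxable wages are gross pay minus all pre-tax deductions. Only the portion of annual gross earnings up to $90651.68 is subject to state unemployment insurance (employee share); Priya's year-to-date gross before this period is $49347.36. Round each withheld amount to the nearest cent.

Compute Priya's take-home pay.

403(b) contribution: $1965.09 × 0.0875 = $171.95
457(b) deferral: $1965.09 × 0.07 = $137.56
Pre-tax total = $171.95 + $137.56 = $309.51
Taxable wages = $1965.09 − $309.51 = $1655.58
City income tax: $1655.58 × 0.01 = $16.56
State withholding: $1655.58 × 0.08 = $132.45
State unemployment insurance (employee share): cap not yet reached, full $1965.09 is subject → $1965.09 × 0.0075 = $14.74
Dental plan: $135.67
Total deductions = $171.95 + $137.56 + $16.56 + $132.45 + $14.74 + $135.67 = $608.93
Net pay = $1965.09 − $608.93 = $1356.16

$1356.16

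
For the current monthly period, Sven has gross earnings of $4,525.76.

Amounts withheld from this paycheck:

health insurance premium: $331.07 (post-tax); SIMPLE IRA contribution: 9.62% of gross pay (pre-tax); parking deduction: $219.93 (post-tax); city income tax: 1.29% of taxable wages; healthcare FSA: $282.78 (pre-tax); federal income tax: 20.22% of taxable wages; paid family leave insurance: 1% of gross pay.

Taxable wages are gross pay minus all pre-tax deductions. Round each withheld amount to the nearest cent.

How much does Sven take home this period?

Healthcare FSA: $282.78
SIMPLE IRA contribution: $4,525.76 × 0.0962 = $435.38
Pre-tax total = $282.78 + $435.38 = $718.16
Taxable wages = $4,525.76 − $718.16 = $3,807.60
City income tax: $3,807.60 × 0.0129 = $49.12
Federal income tax: $3,807.60 × 0.2022 = $769.90
Paid family leave insurance: $4,525.76 × 0.01 = $45.26
Parking deduction: $219.93
Health insurance premium: $331.07
Total deductions = $282.78 + $435.38 + $49.12 + $769.90 + $45.26 + $219.93 + $331.07 = $2,133.44
Net pay = $4,525.76 − $2,133.44 = $2,392.32

$2,392.32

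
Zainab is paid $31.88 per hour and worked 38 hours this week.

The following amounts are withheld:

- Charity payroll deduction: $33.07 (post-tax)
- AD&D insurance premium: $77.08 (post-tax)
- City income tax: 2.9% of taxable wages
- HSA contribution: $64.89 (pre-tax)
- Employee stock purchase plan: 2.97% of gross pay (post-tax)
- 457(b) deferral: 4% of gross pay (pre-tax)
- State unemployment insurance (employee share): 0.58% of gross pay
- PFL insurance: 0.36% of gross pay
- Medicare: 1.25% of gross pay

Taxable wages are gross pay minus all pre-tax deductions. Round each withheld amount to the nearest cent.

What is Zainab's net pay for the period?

$893.59

Gross pay: 38 × $31.88 = $1211.44
457(b) deferral: $1211.44 × 0.04 = $48.46
HSA contribution: $64.89
Pre-tax total = $48.46 + $64.89 = $113.35
Taxable wages = $1211.44 − $113.35 = $1098.09
City income tax: $1098.09 × 0.029 = $31.84
Medicare: $1211.44 × 0.0125 = $15.14
State unemployment insurance (employee share): $1211.44 × 0.0058 = $7.03
PFL insurance: $1211.44 × 0.0036 = $4.36
Employee stock purchase plan: $1211.44 × 0.0297 = $35.98
AD&D insurance premium: $77.08
Charity payroll deduction: $33.07
Total deductions = $48.46 + $64.89 + $31.84 + $15.14 + $7.03 + $4.36 + $35.98 + $77.08 + $33.07 = $317.85
Net pay = $1211.44 − $317.85 = $893.59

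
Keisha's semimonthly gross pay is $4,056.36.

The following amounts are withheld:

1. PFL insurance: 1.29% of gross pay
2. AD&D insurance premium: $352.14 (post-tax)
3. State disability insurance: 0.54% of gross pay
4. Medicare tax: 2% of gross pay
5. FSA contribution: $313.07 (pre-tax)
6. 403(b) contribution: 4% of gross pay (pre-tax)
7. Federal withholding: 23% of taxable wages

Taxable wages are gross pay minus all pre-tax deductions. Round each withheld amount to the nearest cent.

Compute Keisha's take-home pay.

$2,249.90

403(b) contribution: $4,056.36 × 0.04 = $162.25
FSA contribution: $313.07
Pre-tax total = $162.25 + $313.07 = $475.32
Taxable wages = $4,056.36 − $475.32 = $3,581.04
Federal withholding: $3,581.04 × 0.23 = $823.64
Medicare tax: $4,056.36 × 0.02 = $81.13
PFL insurance: $4,056.36 × 0.0129 = $52.33
State disability insurance: $4,056.36 × 0.0054 = $21.90
AD&D insurance premium: $352.14
Total deductions = $162.25 + $313.07 + $823.64 + $81.13 + $52.33 + $21.90 + $352.14 = $1,806.46
Net pay = $4,056.36 − $1,806.46 = $2,249.90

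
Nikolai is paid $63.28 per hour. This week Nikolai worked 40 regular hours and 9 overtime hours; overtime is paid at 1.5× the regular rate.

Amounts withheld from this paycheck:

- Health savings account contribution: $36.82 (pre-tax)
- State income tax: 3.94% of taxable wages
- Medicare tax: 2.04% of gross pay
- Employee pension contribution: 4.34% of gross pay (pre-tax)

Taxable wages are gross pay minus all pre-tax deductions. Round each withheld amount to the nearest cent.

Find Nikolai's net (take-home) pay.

Regular pay: 40 × $63.28 = $2531.20
Overtime pay: 9 × $63.28 × 1.5 = $854.28
Gross pay = $2531.20 + $854.28 = $3385.48
Employee pension contribution: $3385.48 × 0.0434 = $146.93
Health savings account contribution: $36.82
Pre-tax total = $146.93 + $36.82 = $183.75
Taxable wages = $3385.48 − $183.75 = $3201.73
State income tax: $3201.73 × 0.0394 = $126.15
Medicare tax: $3385.48 × 0.0204 = $69.06
Total deductions = $146.93 + $36.82 + $126.15 + $69.06 = $378.96
Net pay = $3385.48 − $378.96 = $3006.52

$3006.52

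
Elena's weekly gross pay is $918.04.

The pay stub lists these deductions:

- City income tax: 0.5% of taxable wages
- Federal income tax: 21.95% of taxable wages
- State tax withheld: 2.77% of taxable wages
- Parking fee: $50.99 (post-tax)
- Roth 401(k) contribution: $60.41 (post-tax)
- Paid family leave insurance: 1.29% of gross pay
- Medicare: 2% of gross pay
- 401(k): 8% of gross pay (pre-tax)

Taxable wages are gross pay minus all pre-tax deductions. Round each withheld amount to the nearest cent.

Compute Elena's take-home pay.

401(k): $918.04 × 0.08 = $73.44
Taxable wages = $918.04 − $73.44 = $844.60
Federal income tax: $844.60 × 0.2195 = $185.39
City income tax: $844.60 × 0.005 = $4.22
State tax withheld: $844.60 × 0.0277 = $23.40
Medicare: $918.04 × 0.02 = $18.36
Paid family leave insurance: $918.04 × 0.0129 = $11.84
Roth 401(k) contribution: $60.41
Parking fee: $50.99
Total deductions = $73.44 + $185.39 + $4.22 + $23.40 + $18.36 + $11.84 + $60.41 + $50.99 = $428.05
Net pay = $918.04 − $428.05 = $489.99

$489.99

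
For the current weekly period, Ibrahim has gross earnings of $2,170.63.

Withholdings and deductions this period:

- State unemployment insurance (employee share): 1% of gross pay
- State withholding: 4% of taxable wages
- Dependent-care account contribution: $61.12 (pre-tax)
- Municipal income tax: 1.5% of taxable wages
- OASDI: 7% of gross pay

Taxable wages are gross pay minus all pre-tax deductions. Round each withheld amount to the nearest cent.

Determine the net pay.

Dependent-care account contribution: $61.12
Taxable wages = $2,170.63 − $61.12 = $2,109.51
Municipal income tax: $2,109.51 × 0.015 = $31.64
State withholding: $2,109.51 × 0.04 = $84.38
State unemployment insurance (employee share): $2,170.63 × 0.01 = $21.71
OASDI: $2,170.63 × 0.07 = $151.94
Total deductions = $61.12 + $31.64 + $84.38 + $21.71 + $151.94 = $350.79
Net pay = $2,170.63 − $350.79 = $1,819.84

$1,819.84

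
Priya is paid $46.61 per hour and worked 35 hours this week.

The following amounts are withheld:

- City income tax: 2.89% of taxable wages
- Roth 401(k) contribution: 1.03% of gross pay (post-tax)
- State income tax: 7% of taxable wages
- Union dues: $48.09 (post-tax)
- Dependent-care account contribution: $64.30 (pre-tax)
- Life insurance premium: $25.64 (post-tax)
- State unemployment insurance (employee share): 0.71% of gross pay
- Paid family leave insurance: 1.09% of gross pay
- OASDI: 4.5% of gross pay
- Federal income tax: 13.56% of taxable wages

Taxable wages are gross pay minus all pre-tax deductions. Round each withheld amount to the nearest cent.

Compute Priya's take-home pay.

Gross pay: 35 × $46.61 = $1631.35
Dependent-care account contribution: $64.30
Taxable wages = $1631.35 − $64.30 = $1567.05
Federal income tax: $1567.05 × 0.1356 = $212.49
City income tax: $1567.05 × 0.0289 = $45.29
State income tax: $1567.05 × 0.07 = $109.69
OASDI: $1631.35 × 0.045 = $73.41
State unemployment insurance (employee share): $1631.35 × 0.0071 = $11.58
Paid family leave insurance: $1631.35 × 0.0109 = $17.78
Life insurance premium: $25.64
Union dues: $48.09
Roth 401(k) contribution: $1631.35 × 0.0103 = $16.80
Total deductions = $64.30 + $212.49 + $45.29 + $109.69 + $73.41 + $11.58 + $17.78 + $25.64 + $48.09 + $16.80 = $625.07
Net pay = $1631.35 − $625.07 = $1006.28

$1006.28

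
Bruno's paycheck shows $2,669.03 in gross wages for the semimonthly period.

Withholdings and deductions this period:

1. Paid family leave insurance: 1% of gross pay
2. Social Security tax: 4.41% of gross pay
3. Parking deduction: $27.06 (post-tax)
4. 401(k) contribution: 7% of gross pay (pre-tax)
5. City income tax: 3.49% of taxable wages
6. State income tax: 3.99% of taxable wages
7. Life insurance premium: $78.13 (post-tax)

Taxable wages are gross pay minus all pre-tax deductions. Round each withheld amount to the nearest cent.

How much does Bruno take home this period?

$2,046.95

401(k) contribution: $2,669.03 × 0.07 = $186.83
Taxable wages = $2,669.03 − $186.83 = $2,482.20
State income tax: $2,482.20 × 0.0399 = $99.04
City income tax: $2,482.20 × 0.0349 = $86.63
Paid family leave insurance: $2,669.03 × 0.01 = $26.69
Social Security tax: $2,669.03 × 0.0441 = $117.70
Parking deduction: $27.06
Life insurance premium: $78.13
Total deductions = $186.83 + $99.04 + $86.63 + $26.69 + $117.70 + $27.06 + $78.13 = $622.08
Net pay = $2,669.03 − $622.08 = $2,046.95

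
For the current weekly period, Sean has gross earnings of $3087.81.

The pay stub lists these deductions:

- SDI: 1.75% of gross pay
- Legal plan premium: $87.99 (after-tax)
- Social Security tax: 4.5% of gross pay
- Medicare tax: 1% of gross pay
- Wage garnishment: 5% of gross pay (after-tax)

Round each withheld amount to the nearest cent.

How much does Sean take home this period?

$2621.56

Social Security tax: $3087.81 × 0.045 = $138.95
Medicare tax: $3087.81 × 0.01 = $30.88
SDI: $3087.81 × 0.0175 = $54.04
Legal plan premium: $87.99
Wage garnishment: $3087.81 × 0.05 = $154.39
Total deductions = $138.95 + $30.88 + $54.04 + $87.99 + $154.39 = $466.25
Net pay = $3087.81 − $466.25 = $2621.56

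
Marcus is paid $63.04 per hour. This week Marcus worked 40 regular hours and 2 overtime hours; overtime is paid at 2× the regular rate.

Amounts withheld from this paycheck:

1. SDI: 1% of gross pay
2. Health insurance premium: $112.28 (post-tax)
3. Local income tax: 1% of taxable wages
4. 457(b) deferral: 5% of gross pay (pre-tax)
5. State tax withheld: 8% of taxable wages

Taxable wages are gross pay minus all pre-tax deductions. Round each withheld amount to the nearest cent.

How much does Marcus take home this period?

$2,257.89

Regular pay: 40 × $63.04 = $2,521.60
Overtime pay: 2 × $63.04 × 2 = $252.16
Gross pay = $2,521.60 + $252.16 = $2,773.76
457(b) deferral: $2,773.76 × 0.05 = $138.69
Taxable wages = $2,773.76 − $138.69 = $2,635.07
Local income tax: $2,635.07 × 0.01 = $26.35
State tax withheld: $2,635.07 × 0.08 = $210.81
SDI: $2,773.76 × 0.01 = $27.74
Health insurance premium: $112.28
Total deductions = $138.69 + $26.35 + $210.81 + $27.74 + $112.28 = $515.87
Net pay = $2,773.76 − $515.87 = $2,257.89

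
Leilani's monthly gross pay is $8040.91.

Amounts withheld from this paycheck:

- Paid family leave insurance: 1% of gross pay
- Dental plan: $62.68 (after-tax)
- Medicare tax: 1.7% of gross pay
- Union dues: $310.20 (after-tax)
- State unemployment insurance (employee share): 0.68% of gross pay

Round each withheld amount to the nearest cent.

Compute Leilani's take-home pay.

Medicare tax: $8040.91 × 0.017 = $136.70
State unemployment insurance (employee share): $8040.91 × 0.0068 = $54.68
Paid family leave insurance: $8040.91 × 0.01 = $80.41
Union dues: $310.20
Dental plan: $62.68
Total deductions = $136.70 + $54.68 + $80.41 + $310.20 + $62.68 = $644.67
Net pay = $8040.91 − $644.67 = $7396.24

$7396.24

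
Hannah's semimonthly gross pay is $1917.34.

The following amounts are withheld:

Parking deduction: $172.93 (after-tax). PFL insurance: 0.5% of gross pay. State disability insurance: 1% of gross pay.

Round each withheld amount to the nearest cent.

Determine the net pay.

$1715.65

PFL insurance: $1917.34 × 0.005 = $9.59
State disability insurance: $1917.34 × 0.01 = $19.17
Parking deduction: $172.93
Total deductions = $9.59 + $19.17 + $172.93 = $201.69
Net pay = $1917.34 − $201.69 = $1715.65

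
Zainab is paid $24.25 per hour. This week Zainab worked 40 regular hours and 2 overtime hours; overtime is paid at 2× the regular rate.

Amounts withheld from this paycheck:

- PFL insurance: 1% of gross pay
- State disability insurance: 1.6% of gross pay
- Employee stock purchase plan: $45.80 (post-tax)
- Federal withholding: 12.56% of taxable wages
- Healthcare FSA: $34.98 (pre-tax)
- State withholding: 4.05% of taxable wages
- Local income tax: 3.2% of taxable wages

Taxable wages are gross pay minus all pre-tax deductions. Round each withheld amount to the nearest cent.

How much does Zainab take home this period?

Regular pay: 40 × $24.25 = $970.00
Overtime pay: 2 × $24.25 × 2 = $97.00
Gross pay = $970.00 + $97.00 = $1,067.00
Healthcare FSA: $34.98
Taxable wages = $1,067.00 − $34.98 = $1,032.02
State withholding: $1,032.02 × 0.0405 = $41.80
Local income tax: $1,032.02 × 0.032 = $33.02
Federal withholding: $1,032.02 × 0.1256 = $129.62
State disability insurance: $1,067.00 × 0.016 = $17.07
PFL insurance: $1,067.00 × 0.01 = $10.67
Employee stock purchase plan: $45.80
Total deductions = $34.98 + $41.80 + $33.02 + $129.62 + $17.07 + $10.67 + $45.80 = $312.96
Net pay = $1,067.00 − $312.96 = $754.04

$754.04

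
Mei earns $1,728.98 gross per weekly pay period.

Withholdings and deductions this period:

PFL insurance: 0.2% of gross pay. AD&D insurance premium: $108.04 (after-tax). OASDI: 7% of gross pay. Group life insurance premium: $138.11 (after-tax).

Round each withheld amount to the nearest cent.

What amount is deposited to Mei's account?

$1,358.34

OASDI: $1,728.98 × 0.07 = $121.03
PFL insurance: $1,728.98 × 0.002 = $3.46
AD&D insurance premium: $108.04
Group life insurance premium: $138.11
Total deductions = $121.03 + $3.46 + $108.04 + $138.11 = $370.64
Net pay = $1,728.98 − $370.64 = $1,358.34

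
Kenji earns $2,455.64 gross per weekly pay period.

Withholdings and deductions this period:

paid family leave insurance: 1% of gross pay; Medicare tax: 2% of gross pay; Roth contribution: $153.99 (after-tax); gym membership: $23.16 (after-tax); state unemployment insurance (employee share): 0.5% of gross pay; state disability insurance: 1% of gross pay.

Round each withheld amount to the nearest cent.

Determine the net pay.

$2,167.98

Medicare tax: $2,455.64 × 0.02 = $49.11
Paid family leave insurance: $2,455.64 × 0.01 = $24.56
State unemployment insurance (employee share): $2,455.64 × 0.005 = $12.28
State disability insurance: $2,455.64 × 0.01 = $24.56
Gym membership: $23.16
Roth contribution: $153.99
Total deductions = $49.11 + $24.56 + $12.28 + $24.56 + $23.16 + $153.99 = $287.66
Net pay = $2,455.64 − $287.66 = $2,167.98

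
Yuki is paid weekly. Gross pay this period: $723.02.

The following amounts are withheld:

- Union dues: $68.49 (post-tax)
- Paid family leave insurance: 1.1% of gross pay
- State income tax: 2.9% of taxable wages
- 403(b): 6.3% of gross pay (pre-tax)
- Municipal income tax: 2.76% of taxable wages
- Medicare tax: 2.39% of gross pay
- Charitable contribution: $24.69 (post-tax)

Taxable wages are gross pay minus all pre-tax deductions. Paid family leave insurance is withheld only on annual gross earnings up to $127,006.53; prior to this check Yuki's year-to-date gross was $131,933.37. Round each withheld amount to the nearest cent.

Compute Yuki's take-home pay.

$528.66

403(b): $723.02 × 0.063 = $45.55
Taxable wages = $723.02 − $45.55 = $677.47
Municipal income tax: $677.47 × 0.0276 = $18.70
State income tax: $677.47 × 0.029 = $19.65
Medicare tax: $723.02 × 0.0239 = $17.28
Paid family leave insurance: annual cap $127,006.53 already reached (YTD $131,933.37), so $0.00
Charitable contribution: $24.69
Union dues: $68.49
Total deductions = $45.55 + $18.70 + $19.65 + $17.28 + $0.00 + $24.69 + $68.49 = $194.36
Net pay = $723.02 − $194.36 = $528.66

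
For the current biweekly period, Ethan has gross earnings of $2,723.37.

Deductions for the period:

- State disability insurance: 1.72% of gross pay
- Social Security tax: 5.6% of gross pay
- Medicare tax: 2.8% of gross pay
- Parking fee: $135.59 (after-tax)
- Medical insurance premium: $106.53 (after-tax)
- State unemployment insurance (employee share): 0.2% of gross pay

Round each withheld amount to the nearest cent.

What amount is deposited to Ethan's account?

$2,200.20

Medicare tax: $2,723.37 × 0.028 = $76.25
Social Security tax: $2,723.37 × 0.056 = $152.51
State unemployment insurance (employee share): $2,723.37 × 0.002 = $5.45
State disability insurance: $2,723.37 × 0.0172 = $46.84
Parking fee: $135.59
Medical insurance premium: $106.53
Total deductions = $76.25 + $152.51 + $5.45 + $46.84 + $135.59 + $106.53 = $523.17
Net pay = $2,723.37 − $523.17 = $2,200.20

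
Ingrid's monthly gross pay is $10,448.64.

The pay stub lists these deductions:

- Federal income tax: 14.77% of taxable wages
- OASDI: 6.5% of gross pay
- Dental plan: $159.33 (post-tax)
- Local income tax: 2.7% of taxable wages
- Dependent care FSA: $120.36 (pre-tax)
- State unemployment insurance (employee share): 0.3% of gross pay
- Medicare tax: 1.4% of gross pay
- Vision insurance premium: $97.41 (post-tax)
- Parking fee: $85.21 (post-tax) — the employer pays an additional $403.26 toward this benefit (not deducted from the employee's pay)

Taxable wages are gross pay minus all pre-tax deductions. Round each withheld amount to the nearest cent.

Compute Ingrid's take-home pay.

Dependent care FSA: $120.36
Taxable wages = $10,448.64 − $120.36 = $10,328.28
Local income tax: $10,328.28 × 0.027 = $278.86
Federal income tax: $10,328.28 × 0.1477 = $1,525.49
OASDI: $10,448.64 × 0.065 = $679.16
State unemployment insurance (employee share): $10,448.64 × 0.003 = $31.35
Medicare tax: $10,448.64 × 0.014 = $146.28
Parking fee: $85.21
Vision insurance premium: $97.41
Dental plan: $159.33
(Employer's $403.26 toward parking fee is not withheld from the employee.)
Total deductions = $120.36 + $278.86 + $1,525.49 + $679.16 + $31.35 + $146.28 + $85.21 + $97.41 + $159.33 = $3,123.45
Net pay = $10,448.64 − $3,123.45 = $7,325.19

$7,325.19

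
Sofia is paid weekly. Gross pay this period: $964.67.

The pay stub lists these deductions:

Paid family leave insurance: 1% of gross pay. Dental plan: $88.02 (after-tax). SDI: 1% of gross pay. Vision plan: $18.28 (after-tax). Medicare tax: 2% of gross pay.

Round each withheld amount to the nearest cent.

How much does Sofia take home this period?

$819.78

SDI: $964.67 × 0.01 = $9.65
Medicare tax: $964.67 × 0.02 = $19.29
Paid family leave insurance: $964.67 × 0.01 = $9.65
Vision plan: $18.28
Dental plan: $88.02
Total deductions = $9.65 + $19.29 + $9.65 + $18.28 + $88.02 = $144.89
Net pay = $964.67 − $144.89 = $819.78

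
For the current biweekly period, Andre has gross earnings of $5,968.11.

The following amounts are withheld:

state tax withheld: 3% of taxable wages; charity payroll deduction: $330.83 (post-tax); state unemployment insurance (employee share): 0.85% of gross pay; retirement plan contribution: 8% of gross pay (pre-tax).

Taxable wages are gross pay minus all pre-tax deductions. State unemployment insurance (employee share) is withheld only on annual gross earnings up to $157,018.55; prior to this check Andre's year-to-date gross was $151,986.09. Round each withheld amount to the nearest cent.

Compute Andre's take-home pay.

$4,952.33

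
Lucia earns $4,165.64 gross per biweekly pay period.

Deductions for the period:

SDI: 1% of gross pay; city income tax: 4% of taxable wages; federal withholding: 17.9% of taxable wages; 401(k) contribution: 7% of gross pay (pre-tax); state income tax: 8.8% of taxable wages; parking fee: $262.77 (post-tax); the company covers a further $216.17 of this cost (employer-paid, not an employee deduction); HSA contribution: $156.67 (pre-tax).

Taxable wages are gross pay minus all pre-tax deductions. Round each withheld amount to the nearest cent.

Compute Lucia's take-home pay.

HSA contribution: $156.67
401(k) contribution: $4,165.64 × 0.07 = $291.59
Pre-tax total = $156.67 + $291.59 = $448.26
Taxable wages = $4,165.64 − $448.26 = $3,717.38
City income tax: $3,717.38 × 0.04 = $148.70
Federal withholding: $3,717.38 × 0.179 = $665.41
State income tax: $3,717.38 × 0.088 = $327.13
SDI: $4,165.64 × 0.01 = $41.66
Parking fee: $262.77
(Employer's $216.17 toward parking fee is not withheld from the employee.)
Total deductions = $156.67 + $291.59 + $148.70 + $665.41 + $327.13 + $41.66 + $262.77 = $1,893.93
Net pay = $4,165.64 − $1,893.93 = $2,271.71

$2,271.71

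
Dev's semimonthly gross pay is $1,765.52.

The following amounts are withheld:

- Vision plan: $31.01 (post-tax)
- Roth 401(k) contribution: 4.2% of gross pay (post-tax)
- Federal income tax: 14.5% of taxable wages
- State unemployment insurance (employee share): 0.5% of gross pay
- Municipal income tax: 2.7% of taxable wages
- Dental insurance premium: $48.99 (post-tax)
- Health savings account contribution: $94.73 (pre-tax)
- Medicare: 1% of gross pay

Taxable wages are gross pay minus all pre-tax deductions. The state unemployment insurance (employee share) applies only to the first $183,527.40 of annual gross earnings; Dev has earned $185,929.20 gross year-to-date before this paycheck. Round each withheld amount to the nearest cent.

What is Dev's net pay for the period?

Health savings account contribution: $94.73
Taxable wages = $1,765.52 − $94.73 = $1,670.79
Municipal income tax: $1,670.79 × 0.027 = $45.11
Federal income tax: $1,670.79 × 0.145 = $242.26
State unemployment insurance (employee share): annual cap $183,527.40 already reached (YTD $185,929.20), so $0.00
Medicare: $1,765.52 × 0.01 = $17.66
Roth 401(k) contribution: $1,765.52 × 0.042 = $74.15
Vision plan: $31.01
Dental insurance premium: $48.99
Total deductions = $94.73 + $45.11 + $242.26 + $0.00 + $17.66 + $74.15 + $31.01 + $48.99 = $553.91
Net pay = $1,765.52 − $553.91 = $1,211.61

$1,211.61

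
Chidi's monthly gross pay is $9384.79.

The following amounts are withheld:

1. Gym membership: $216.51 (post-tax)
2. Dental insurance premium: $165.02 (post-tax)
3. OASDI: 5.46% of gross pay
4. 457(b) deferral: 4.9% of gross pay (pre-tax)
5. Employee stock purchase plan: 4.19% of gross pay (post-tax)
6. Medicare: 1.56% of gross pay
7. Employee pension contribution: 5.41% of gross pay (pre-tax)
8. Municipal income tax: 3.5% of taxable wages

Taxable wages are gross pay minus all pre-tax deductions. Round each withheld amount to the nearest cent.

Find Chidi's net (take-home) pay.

$6689.06

Employee pension contribution: $9384.79 × 0.0541 = $507.72
457(b) deferral: $9384.79 × 0.049 = $459.85
Pre-tax total = $507.72 + $459.85 = $967.57
Taxable wages = $9384.79 − $967.57 = $8417.22
Municipal income tax: $8417.22 × 0.035 = $294.60
Medicare: $9384.79 × 0.0156 = $146.40
OASDI: $9384.79 × 0.0546 = $512.41
Employee stock purchase plan: $9384.79 × 0.0419 = $393.22
Dental insurance premium: $165.02
Gym membership: $216.51
Total deductions = $507.72 + $459.85 + $294.60 + $146.40 + $512.41 + $393.22 + $165.02 + $216.51 = $2695.73
Net pay = $9384.79 − $2695.73 = $6689.06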